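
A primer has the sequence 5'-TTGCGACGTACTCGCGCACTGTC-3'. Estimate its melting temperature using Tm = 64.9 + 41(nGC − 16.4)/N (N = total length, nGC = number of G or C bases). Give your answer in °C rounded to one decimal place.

60.6°C

Base counts: A=3, T=6, G=6, C=8; G+C = 14, N = 23.
Tm = 64.9 + 41·(14 − 16.4)/23 = 64.9 + -98.40/23 = 60.6°C.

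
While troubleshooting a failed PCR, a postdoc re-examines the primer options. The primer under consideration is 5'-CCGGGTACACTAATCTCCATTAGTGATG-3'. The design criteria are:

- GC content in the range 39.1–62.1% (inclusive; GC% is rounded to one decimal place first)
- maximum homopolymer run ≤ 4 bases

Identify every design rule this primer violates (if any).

Meets all criteria.

Base counts: A=7, T=8, G=6, C=7 (length 28).
GC content: GC 13/28 = 46.4% ✓
homopolymer run: longest run = 3 ✓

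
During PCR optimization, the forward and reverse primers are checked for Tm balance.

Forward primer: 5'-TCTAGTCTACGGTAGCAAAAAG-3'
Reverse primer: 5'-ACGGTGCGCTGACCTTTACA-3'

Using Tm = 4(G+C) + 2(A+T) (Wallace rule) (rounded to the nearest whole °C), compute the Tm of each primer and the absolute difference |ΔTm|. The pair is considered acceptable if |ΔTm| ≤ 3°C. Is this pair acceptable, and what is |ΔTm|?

Forward: A=8 T=5 G=5 C=4 → Tm = 2·13 + 4·9 = 62°C.
Reverse: A=4 T=5 G=5 C=6 → Tm = 2·9 + 4·11 = 62°C.
|ΔTm| = |62 − 62| = 0°C, ≤ 3°C.

|ΔTm| = 0°C; the pair is acceptable.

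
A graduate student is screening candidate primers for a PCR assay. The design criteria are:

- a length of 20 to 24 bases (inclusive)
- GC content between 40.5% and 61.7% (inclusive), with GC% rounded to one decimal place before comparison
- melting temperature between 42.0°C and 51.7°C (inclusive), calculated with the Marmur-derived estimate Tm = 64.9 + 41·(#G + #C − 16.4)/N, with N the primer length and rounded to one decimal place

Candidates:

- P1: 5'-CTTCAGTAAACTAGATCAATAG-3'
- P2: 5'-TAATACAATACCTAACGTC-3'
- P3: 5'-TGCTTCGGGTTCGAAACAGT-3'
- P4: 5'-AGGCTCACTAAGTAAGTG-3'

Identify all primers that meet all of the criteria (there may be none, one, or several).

P1 (22 nt, A=9 T=6 G=3 C=4): length 22 ✓; GC 7/22 = 31.8%, outside 40.5–61.7% ✗; Tm = 64.9 + 41·(7 − 16.4)/22 = 47.4°C ✓ — fails.
P2 (19 nt, A=8 T=5 G=1 C=5): length 19, outside 20–24 ✗; GC 6/19 = 31.6%, outside 40.5–61.7% ✗; Tm = 64.9 + 41·(6 − 16.4)/19 = 42.5°C ✓ — fails.
P3 (20 nt, A=4 T=6 G=6 C=4): length 20 ✓; GC 10/20 = 50.0% ✓; Tm = 64.9 + 41·(10 − 16.4)/20 = 51.8°C, outside 42.0–51.7°C ✗ — fails.
P4 (18 nt, A=6 T=4 G=5 C=3): length 18, outside 20–24 ✗; GC 8/18 = 44.4% ✓; Tm = 64.9 + 41·(8 − 16.4)/18 = 45.8°C ✓ — fails.

None of the candidates satisfy all criteria.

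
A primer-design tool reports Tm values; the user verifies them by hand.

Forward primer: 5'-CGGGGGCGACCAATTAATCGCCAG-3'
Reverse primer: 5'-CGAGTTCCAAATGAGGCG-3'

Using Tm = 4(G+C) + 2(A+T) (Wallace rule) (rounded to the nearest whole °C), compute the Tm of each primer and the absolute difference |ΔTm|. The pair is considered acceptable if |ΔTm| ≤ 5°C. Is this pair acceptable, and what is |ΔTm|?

|ΔTm| = 22°C; the pair is not acceptable.

Forward: A=6 T=3 G=8 C=7 → Tm = 2·9 + 4·15 = 78°C.
Reverse: A=5 T=3 G=6 C=4 → Tm = 2·8 + 4·10 = 56°C.
|ΔTm| = |78 − 56| = 22°C, > 5°C.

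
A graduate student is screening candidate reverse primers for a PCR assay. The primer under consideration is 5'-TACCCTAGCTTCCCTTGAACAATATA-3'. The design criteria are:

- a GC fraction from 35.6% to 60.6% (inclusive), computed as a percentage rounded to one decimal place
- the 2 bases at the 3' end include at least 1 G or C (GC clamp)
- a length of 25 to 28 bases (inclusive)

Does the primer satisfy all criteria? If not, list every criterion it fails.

Base counts: A=8, T=8, G=2, C=8 (length 26).
GC content: GC 10/26 = 38.5% ✓
GC clamp: 3' end TA has 0 G/C, need ≥1 ✗
length: length 26 ✓

Fails: GC clamp.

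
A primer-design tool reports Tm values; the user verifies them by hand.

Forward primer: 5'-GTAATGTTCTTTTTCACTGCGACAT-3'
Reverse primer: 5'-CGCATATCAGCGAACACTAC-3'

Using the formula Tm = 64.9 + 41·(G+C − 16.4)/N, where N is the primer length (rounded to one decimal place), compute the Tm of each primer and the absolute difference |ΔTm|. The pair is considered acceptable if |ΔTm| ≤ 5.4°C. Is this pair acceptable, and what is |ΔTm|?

Forward: G+C = 9, N = 25 → Tm = 64.9 + 41·(9 − 16.4)/25 = 52.8°C.
Reverse: G+C = 10, N = 20 → Tm = 64.9 + 41·(10 − 16.4)/20 = 51.8°C.
|ΔTm| = |52.8 − 51.8| = 1.0°C, ≤ 5.4°C.

|ΔTm| = 1.0°C; the pair is acceptable.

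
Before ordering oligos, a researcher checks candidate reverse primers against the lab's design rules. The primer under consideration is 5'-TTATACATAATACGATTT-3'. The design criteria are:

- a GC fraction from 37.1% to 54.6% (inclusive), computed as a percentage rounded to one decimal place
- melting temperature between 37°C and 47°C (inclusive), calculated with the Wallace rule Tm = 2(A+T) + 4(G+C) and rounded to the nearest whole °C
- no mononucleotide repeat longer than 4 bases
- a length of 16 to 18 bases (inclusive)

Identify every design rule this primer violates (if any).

Fails: GC content.

Base counts: A=7, T=8, G=1, C=2 (length 18).
GC content: GC 3/18 = 16.7%, outside 37.1–54.6% ✗
Tm: Tm = 2·15 + 4·3 = 42°C ✓
homopolymer run: longest run = 3 ✓
length: length 18 ✓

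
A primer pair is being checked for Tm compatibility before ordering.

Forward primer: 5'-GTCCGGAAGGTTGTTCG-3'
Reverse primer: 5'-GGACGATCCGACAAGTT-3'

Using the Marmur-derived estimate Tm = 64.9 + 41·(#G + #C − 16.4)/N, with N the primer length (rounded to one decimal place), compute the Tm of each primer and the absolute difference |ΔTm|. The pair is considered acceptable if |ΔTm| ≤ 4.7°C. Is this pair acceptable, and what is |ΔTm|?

|ΔTm| = 2.4°C; the pair is acceptable.

Forward: G+C = 10, N = 17 → Tm = 64.9 + 41·(10 − 16.4)/17 = 49.5°C.
Reverse: G+C = 9, N = 17 → Tm = 64.9 + 41·(9 − 16.4)/17 = 47.1°C.
|ΔTm| = |49.5 − 47.1| = 2.4°C, ≤ 4.7°C.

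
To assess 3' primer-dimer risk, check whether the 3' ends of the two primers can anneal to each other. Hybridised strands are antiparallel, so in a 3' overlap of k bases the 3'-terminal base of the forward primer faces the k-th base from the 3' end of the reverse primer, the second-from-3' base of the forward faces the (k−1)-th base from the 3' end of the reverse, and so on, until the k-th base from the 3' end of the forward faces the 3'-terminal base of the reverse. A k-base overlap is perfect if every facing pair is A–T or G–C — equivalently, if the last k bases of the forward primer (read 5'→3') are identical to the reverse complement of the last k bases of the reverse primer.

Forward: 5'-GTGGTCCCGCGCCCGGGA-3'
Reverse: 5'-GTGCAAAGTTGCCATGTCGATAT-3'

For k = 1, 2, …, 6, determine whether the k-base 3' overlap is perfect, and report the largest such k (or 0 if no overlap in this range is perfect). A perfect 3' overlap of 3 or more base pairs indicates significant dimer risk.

Longest perfect overlap: 1 complementary base pair; below the dimer-risk threshold (threshold 3).

Last 6 bases (5'→3') — forward …CCGGGA, reverse …CGATAT.
Reverse complement of the reverse primer's last 6 bases: ATATCG; its first k bases are the reverse complement of the reverse primer's last k bases, so a perfect k-base overlap needs the forward primer's last k bases to equal them.
Comparing (forward last k vs required): k=1: A vs A ✓; k=2: GA vs AT ✗; k=3: GGA vs ATA ✗; k=4: GGGA vs ATAT ✗; k=5: CGGGA vs ATATC ✗; k=6: CCGGGA vs ATATCG ✗.
Only k = 1 is perfect, so the longest perfect 3' overlap is 1.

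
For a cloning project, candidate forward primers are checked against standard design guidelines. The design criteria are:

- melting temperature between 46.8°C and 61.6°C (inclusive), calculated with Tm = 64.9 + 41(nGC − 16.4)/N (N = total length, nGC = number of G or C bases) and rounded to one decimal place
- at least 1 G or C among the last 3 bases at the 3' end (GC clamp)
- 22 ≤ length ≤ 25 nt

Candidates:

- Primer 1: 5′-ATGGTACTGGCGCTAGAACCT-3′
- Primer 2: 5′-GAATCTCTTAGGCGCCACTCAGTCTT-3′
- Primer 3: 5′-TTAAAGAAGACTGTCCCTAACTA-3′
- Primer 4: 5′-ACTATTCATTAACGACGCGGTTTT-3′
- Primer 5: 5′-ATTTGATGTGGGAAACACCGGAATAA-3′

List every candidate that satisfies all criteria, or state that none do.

Primer 3 only.

Primer 1 (21 nt, A=5 T=5 G=6 C=5): Tm = 64.9 + 41·(11 − 16.4)/21 = 54.4°C ✓; 3' end CCT has 2 G/C ✓; length 21, outside 22–25 ✗ — fails.
Primer 2 (26 nt, A=5 T=8 G=5 C=8): Tm = 64.9 + 41·(13 − 16.4)/26 = 59.5°C ✓; 3' end CTT has 1 G/C ✓; length 26, outside 22–25 ✗ — fails.
Primer 3 (23 nt, A=9 T=6 G=3 C=5): Tm = 64.9 + 41·(8 − 16.4)/23 = 49.9°C ✓; 3' end CTA has 1 G/C ✓; length 23 ✓ — passes.
Primer 4 (24 nt, A=6 T=9 G=4 C=5): Tm = 64.9 + 41·(9 − 16.4)/24 = 52.3°C ✓; 3' end TTT has 0 G/C, need ≥1 ✗; length 24 ✓ — fails.
Primer 5 (26 nt, A=10 T=6 G=7 C=3): Tm = 64.9 + 41·(10 − 16.4)/26 = 54.8°C ✓; 3' end TAA has 0 G/C, need ≥1 ✗; length 26, outside 22–25 ✗ — fails.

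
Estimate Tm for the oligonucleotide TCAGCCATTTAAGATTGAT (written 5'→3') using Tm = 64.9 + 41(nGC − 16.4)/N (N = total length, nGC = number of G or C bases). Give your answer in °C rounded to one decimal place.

42.5°C

Base counts: A=6, T=7, G=3, C=3; G+C = 6, N = 19.
Tm = 64.9 + 41·(6 − 16.4)/19 = 64.9 + -426.40/19 = 42.5°C.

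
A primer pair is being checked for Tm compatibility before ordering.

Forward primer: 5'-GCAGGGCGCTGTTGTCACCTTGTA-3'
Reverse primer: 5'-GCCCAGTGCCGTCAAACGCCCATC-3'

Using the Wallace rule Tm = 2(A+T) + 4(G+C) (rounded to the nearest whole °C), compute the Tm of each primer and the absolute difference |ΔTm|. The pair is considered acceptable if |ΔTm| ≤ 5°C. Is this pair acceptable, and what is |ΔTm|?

Forward: A=3 T=7 G=8 C=6 → Tm = 2·10 + 4·14 = 76°C.
Reverse: A=5 T=3 G=5 C=11 → Tm = 2·8 + 4·16 = 80°C.
|ΔTm| = |76 − 80| = 4°C, ≤ 5°C.

|ΔTm| = 4°C; the pair is acceptable.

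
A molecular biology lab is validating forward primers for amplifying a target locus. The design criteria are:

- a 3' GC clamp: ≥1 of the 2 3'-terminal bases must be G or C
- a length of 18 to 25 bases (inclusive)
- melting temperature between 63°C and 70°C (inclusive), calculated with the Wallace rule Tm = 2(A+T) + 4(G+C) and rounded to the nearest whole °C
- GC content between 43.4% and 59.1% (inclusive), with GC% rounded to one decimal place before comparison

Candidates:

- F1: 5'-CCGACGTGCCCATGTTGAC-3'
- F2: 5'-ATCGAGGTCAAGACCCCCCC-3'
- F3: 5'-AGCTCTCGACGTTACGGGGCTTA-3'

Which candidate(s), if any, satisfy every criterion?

None of the candidates satisfy all criteria.

F1 (19 nt, A=3 T=4 G=5 C=7): 3' end AC has 1 G/C ✓; length 19 ✓; Tm = 2·7 + 4·12 = 62°C, outside 63–70°C ✗; GC 12/19 = 63.2%, outside 43.4–59.1% ✗ — fails.
F2 (20 nt, A=5 T=2 G=4 C=9): 3' end CC has 2 G/C ✓; length 20 ✓; Tm = 2·7 + 4·13 = 66°C ✓; GC 13/20 = 65.0%, outside 43.4–59.1% ✗ — fails.
F3 (23 nt, A=4 T=6 G=7 C=6): 3' end TA has 0 G/C, need ≥1 ✗; length 23 ✓; Tm = 2·10 + 4·13 = 72°C, outside 63–70°C ✗; GC 13/23 = 56.5% ✓ — fails.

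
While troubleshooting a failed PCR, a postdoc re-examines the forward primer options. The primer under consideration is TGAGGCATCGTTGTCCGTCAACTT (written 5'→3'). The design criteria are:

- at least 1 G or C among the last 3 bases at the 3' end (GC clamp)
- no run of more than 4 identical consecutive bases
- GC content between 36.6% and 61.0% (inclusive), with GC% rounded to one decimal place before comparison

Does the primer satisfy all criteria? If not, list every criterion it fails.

Meets all criteria.

Base counts: A=4, T=8, G=6, C=6 (length 24).
GC clamp: 3' end CTT has 1 G/C ✓
homopolymer run: longest run = 2 ✓
GC content: GC 12/24 = 50.0% ✓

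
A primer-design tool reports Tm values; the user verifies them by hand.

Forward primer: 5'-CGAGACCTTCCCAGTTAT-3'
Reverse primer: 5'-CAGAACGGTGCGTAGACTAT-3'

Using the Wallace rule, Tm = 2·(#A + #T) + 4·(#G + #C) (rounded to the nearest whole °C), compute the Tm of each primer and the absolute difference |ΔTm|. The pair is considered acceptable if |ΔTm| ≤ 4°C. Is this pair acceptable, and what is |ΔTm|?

Forward: A=4 T=5 G=3 C=6 → Tm = 2·9 + 4·9 = 54°C.
Reverse: A=6 T=4 G=6 C=4 → Tm = 2·10 + 4·10 = 60°C.
|ΔTm| = |54 − 60| = 6°C, > 4°C.

|ΔTm| = 6°C; the pair is not acceptable.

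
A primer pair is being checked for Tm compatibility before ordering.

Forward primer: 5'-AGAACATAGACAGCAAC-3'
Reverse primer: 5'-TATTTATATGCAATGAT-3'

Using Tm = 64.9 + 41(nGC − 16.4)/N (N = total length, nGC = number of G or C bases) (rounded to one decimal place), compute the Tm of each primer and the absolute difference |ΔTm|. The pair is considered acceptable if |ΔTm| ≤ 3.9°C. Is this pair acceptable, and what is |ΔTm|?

|ΔTm| = 9.6°C; the pair is not acceptable.

Forward: G+C = 7, N = 17 → Tm = 64.9 + 41·(7 − 16.4)/17 = 42.2°C.
Reverse: G+C = 3, N = 17 → Tm = 64.9 + 41·(3 − 16.4)/17 = 32.6°C.
|ΔTm| = |42.2 − 32.6| = 9.6°C, > 3.9°C.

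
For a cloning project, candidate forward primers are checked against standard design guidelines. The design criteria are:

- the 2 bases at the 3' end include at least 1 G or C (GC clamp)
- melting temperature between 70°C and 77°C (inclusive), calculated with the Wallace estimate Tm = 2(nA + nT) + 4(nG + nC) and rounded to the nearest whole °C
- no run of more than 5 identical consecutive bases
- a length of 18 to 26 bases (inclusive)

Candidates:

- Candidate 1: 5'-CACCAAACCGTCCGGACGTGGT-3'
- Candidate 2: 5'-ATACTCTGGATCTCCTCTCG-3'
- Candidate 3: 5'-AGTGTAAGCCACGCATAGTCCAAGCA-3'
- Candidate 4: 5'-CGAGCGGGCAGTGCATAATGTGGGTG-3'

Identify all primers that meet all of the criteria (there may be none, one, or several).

Candidate 1 (22 nt, A=5 T=3 G=6 C=8): 3' end GT has 1 G/C ✓; Tm = 2·8 + 4·14 = 72°C ✓; longest run = 3 ✓; length 22 ✓ — passes.
Candidate 2 (20 nt, A=3 T=7 G=3 C=7): 3' end CG has 2 G/C ✓; Tm = 2·10 + 4·10 = 60°C, outside 70–77°C ✗; longest run = 2 ✓; length 20 ✓ — fails.
Candidate 3 (26 nt, A=9 T=4 G=6 C=7): 3' end CA has 1 G/C ✓; Tm = 2·13 + 4·13 = 78°C, outside 70–77°C ✗; longest run = 2 ✓; length 26 ✓ — fails.
Candidate 4 (26 nt, A=5 T=5 G=12 C=4): 3' end TG has 1 G/C ✓; Tm = 2·10 + 4·16 = 84°C, outside 70–77°C ✗; longest run = 3 ✓; length 26 ✓ — fails.

Candidate 1 only.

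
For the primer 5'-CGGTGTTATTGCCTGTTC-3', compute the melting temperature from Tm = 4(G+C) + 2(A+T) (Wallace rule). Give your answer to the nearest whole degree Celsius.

Base counts: A=1, T=8, G=5, C=4 (length 18).
Tm = 2·(1+8) + 4·(5+4) = 2·9 + 4·9 = 18 + 36 = 54°C.

54°C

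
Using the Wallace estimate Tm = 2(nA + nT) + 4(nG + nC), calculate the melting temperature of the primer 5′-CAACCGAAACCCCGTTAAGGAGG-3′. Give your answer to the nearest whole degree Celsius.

Base counts: A=8, T=2, G=6, C=7 (length 23).
Tm = 2·(8+2) + 4·(6+7) = 2·10 + 4·13 = 20 + 52 = 72°C.

72°C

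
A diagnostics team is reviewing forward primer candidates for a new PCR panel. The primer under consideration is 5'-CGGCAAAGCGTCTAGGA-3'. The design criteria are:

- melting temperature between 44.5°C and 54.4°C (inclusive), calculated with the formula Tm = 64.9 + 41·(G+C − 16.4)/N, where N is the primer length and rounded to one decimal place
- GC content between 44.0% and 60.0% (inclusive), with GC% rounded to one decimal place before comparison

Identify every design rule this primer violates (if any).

Meets all criteria.

Base counts: A=5, T=2, G=6, C=4 (length 17).
Tm: Tm = 64.9 + 41·(10 − 16.4)/17 = 49.5°C ✓
GC content: GC 10/17 = 58.8% ✓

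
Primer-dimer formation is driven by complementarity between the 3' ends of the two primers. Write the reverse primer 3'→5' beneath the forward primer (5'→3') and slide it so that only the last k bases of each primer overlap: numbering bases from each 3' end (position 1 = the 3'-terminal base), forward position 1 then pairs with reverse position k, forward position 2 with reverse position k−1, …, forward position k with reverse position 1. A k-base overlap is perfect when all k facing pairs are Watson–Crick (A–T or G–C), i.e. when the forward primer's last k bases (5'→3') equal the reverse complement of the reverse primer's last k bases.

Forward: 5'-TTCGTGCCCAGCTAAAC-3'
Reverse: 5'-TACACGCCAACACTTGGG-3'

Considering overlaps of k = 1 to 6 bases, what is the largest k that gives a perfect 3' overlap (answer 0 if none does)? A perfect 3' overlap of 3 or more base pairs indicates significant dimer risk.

Last 6 bases (5'→3') — forward …CTAAAC, reverse …CTTGGG.
Reverse complement of the reverse primer's last 6 bases: CCCAAG; its first k bases are the reverse complement of the reverse primer's last k bases, so a perfect k-base overlap needs the forward primer's last k bases to equal them.
Comparing (forward last k vs required): k=1: C vs C ✓; k=2: AC vs CC ✗; k=3: AAC vs CCC ✗; k=4: AAAC vs CCCA ✗; k=5: TAAAC vs CCCAA ✗; k=6: CTAAAC vs CCCAAG ✗.
Only k = 1 is perfect, so the longest perfect 3' overlap is 1.

Longest perfect overlap: 1 complementary base pair; below the dimer-risk threshold (threshold 3).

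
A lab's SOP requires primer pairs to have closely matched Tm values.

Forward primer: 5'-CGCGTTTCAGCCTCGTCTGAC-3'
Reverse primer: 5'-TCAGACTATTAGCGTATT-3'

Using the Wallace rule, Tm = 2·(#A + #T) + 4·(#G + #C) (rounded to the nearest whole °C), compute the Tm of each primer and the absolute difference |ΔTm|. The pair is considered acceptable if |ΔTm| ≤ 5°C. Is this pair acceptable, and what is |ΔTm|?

|ΔTm| = 20°C; the pair is not acceptable.

Forward: A=2 T=6 G=5 C=8 → Tm = 2·8 + 4·13 = 68°C.
Reverse: A=5 T=7 G=3 C=3 → Tm = 2·12 + 4·6 = 48°C.
|ΔTm| = |68 − 48| = 20°C, > 5°C.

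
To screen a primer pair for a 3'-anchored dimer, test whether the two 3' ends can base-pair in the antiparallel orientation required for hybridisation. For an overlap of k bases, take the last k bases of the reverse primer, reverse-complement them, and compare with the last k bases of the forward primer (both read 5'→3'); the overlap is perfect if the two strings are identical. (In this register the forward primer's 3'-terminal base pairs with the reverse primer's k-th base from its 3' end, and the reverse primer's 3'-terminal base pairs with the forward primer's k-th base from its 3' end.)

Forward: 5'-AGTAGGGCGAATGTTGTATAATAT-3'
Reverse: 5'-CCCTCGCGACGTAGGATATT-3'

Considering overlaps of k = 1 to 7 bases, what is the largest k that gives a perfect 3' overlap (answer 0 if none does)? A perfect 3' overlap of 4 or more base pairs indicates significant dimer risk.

Last 7 bases (5'→3') — forward …ATAATAT, reverse …GGATATT.
Reverse complement of the reverse primer's last 7 bases: AATATCC; its first k bases are the reverse complement of the reverse primer's last k bases, so a perfect k-base overlap needs the forward primer's last k bases to equal them.
Comparing (forward last k vs required): k=1: T vs A ✗; k=2: AT vs AA ✗; k=3: TAT vs AAT ✗; k=4: ATAT vs AATA ✗; k=5: AATAT vs AATAT ✓; k=6: TAATAT vs AATATC ✗; k=7: ATAATAT vs AATATCC ✗.
Only k = 5 is perfect, so the longest perfect 3' overlap is 5.

Longest perfect overlap: 5 complementary base pairs; significant dimer risk (threshold 4).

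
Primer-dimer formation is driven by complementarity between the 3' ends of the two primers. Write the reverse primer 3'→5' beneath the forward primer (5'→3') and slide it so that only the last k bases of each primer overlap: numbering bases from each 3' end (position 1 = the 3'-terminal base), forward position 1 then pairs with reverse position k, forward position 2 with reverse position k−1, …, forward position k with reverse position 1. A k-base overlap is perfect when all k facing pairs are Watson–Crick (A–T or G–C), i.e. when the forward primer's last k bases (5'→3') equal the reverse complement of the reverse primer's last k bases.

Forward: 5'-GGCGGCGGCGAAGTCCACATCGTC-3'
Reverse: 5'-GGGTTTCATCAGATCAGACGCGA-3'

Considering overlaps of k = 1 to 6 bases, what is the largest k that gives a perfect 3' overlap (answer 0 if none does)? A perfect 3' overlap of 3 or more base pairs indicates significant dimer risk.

Longest perfect overlap: 2 complementary base pairs; below the dimer-risk threshold (threshold 3).

Last 6 bases (5'→3') — forward …ATCGTC, reverse …ACGCGA.
Reverse complement of the reverse primer's last 6 bases: TCGCGT; its first k bases are the reverse complement of the reverse primer's last k bases, so a perfect k-base overlap needs the forward primer's last k bases to equal them.
Comparing (forward last k vs required): k=1: C vs T ✗; k=2: TC vs TC ✓; k=3: GTC vs TCG ✗; k=4: CGTC vs TCGC ✗; k=5: TCGTC vs TCGCG ✗; k=6: ATCGTC vs TCGCGT ✗.
Only k = 2 is perfect, so the longest perfect 3' overlap is 2.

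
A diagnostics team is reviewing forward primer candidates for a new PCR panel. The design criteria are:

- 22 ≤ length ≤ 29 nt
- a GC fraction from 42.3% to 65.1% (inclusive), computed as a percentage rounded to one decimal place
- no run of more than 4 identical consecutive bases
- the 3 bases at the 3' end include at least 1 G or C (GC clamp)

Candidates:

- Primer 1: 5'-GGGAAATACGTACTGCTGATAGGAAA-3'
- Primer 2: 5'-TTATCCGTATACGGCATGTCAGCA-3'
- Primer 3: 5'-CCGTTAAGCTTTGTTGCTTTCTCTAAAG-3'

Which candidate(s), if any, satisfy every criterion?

Primer 2 only.

Primer 1 (26 nt, A=10 T=5 G=8 C=3): length 26 ✓; GC 11/26 = 42.3% ✓; longest run = 3 ✓; 3' end AAA has 0 G/C, need ≥1 ✗ — fails.
Primer 2 (24 nt, A=6 T=7 G=5 C=6): length 24 ✓; GC 11/24 = 45.8% ✓; longest run = 2 ✓; 3' end GCA has 2 G/C ✓ — passes.
Primer 3 (28 nt, A=5 T=12 G=5 C=6): length 28 ✓; GC 11/28 = 39.3%, outside 42.3–65.1% ✗; longest run = 3 ✓; 3' end AAG has 1 G/C ✓ — fails.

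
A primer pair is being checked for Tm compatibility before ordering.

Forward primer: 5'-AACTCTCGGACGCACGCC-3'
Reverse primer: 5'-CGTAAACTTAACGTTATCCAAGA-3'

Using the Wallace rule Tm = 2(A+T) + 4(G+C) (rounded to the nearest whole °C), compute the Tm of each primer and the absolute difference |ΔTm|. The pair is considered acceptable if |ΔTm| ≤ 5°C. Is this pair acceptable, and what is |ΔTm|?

|ΔTm| = 2°C; the pair is acceptable.

Forward: A=4 T=2 G=4 C=8 → Tm = 2·6 + 4·12 = 60°C.
Reverse: A=9 T=6 G=3 C=5 → Tm = 2·15 + 4·8 = 62°C.
|ΔTm| = |60 − 62| = 2°C, ≤ 5°C.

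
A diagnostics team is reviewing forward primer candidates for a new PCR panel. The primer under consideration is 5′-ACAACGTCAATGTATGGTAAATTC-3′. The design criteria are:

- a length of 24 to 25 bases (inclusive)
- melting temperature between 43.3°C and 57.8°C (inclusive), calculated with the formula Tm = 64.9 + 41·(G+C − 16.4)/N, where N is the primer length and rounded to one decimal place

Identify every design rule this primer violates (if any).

Base counts: A=9, T=7, G=4, C=4 (length 24).
length: length 24 ✓
Tm: Tm = 64.9 + 41·(8 − 16.4)/24 = 50.6°C ✓

Meets all criteria.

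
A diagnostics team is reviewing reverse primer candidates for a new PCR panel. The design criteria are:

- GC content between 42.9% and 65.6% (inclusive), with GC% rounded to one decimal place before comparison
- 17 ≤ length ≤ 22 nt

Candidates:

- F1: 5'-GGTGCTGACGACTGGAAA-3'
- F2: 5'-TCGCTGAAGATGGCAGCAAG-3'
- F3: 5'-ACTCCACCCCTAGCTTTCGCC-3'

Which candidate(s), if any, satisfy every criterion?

F1 (18 nt, A=5 T=3 G=7 C=3): GC 10/18 = 55.6% ✓; length 18 ✓ — passes.
F2 (20 nt, A=6 T=3 G=7 C=4): GC 11/20 = 55.0% ✓; length 20 ✓ — passes.
F3 (21 nt, A=3 T=5 G=2 C=11): GC 13/21 = 61.9% ✓; length 21 ✓ — passes.

F1, F2 and F3.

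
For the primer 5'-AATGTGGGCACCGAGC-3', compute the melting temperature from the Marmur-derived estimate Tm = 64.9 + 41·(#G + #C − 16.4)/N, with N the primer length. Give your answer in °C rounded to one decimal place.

48.5°C

Base counts: A=4, T=2, G=6, C=4; G+C = 10, N = 16.
Tm = 64.9 + 41·(10 − 16.4)/16 = 64.9 + -262.40/16 = 48.5°C.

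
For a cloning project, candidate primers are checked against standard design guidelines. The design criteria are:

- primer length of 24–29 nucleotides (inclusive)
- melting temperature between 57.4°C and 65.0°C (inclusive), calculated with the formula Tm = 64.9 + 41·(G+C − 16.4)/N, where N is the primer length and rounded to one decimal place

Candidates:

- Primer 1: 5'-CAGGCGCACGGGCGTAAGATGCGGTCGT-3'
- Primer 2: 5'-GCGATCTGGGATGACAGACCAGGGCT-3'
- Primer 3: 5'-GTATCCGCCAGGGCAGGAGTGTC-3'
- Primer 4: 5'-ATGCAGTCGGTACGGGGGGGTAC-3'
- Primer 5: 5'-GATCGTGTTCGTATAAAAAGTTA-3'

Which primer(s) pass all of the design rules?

Primer 1 (28 nt, A=5 T=4 G=12 C=7): length 28 ✓; Tm = 64.9 + 41·(19 − 16.4)/28 = 68.7°C, outside 57.4–65.0°C ✗ — fails.
Primer 2 (26 nt, A=6 T=4 G=10 C=6): length 26 ✓; Tm = 64.9 + 41·(16 − 16.4)/26 = 64.3°C ✓ — passes.
Primer 3 (23 nt, A=4 T=4 G=9 C=6): length 23, outside 24–29 ✗; Tm = 64.9 + 41·(15 − 16.4)/23 = 62.4°C ✓ — fails.
Primer 4 (23 nt, A=4 T=4 G=11 C=4): length 23, outside 24–29 ✗; Tm = 64.9 + 41·(15 − 16.4)/23 = 62.4°C ✓ — fails.
Primer 5 (23 nt, A=8 T=8 G=5 C=2): length 23, outside 24–29 ✗; Tm = 64.9 + 41·(7 − 16.4)/23 = 48.1°C, outside 57.4–65.0°C ✗ — fails.

Primer 2 only.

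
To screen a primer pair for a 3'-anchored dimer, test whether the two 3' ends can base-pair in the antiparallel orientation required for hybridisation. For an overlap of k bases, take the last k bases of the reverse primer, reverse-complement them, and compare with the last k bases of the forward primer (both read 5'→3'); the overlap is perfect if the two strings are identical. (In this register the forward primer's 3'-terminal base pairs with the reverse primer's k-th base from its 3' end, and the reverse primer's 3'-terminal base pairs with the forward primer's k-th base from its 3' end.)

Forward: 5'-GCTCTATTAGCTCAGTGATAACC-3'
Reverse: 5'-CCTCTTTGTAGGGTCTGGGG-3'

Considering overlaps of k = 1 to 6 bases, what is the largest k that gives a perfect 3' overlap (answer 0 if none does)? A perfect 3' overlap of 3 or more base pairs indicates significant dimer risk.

Last 6 bases (5'→3') — forward …ATAACC, reverse …CTGGGG.
Reverse complement of the reverse primer's last 6 bases: CCCCAG; its first k bases are the reverse complement of the reverse primer's last k bases, so a perfect k-base overlap needs the forward primer's last k bases to equal them.
Comparing (forward last k vs required): k=1: C vs C ✓; k=2: CC vs CC ✓; k=3: ACC vs CCC ✗; k=4: AACC vs CCCC ✗; k=5: TAACC vs CCCCA ✗; k=6: ATAACC vs CCCCAG ✗.
Perfect overlaps at k = 1, 2; the largest is 2.

Longest perfect overlap: 2 complementary base pairs; below the dimer-risk threshold (threshold 3).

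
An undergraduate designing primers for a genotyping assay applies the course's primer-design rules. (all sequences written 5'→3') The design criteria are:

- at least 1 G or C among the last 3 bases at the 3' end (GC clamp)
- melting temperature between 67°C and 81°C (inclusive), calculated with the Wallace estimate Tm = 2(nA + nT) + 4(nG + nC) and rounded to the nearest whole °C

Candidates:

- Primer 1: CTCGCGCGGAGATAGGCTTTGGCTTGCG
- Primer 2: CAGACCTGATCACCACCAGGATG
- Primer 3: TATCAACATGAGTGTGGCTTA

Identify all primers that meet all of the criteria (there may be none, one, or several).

Primer 2 only.

Primer 1 (28 nt, A=3 T=7 G=11 C=7): 3' end GCG has 3 G/C ✓; Tm = 2·10 + 4·18 = 92°C, outside 67–81°C ✗ — fails.
Primer 2 (23 nt, A=7 T=3 G=5 C=8): 3' end ATG has 1 G/C ✓; Tm = 2·10 + 4·13 = 72°C ✓ — passes.
Primer 3 (21 nt, A=6 T=7 G=5 C=3): 3' end TTA has 0 G/C, need ≥1 ✗; Tm = 2·13 + 4·8 = 58°C, outside 67–81°C ✗ — fails.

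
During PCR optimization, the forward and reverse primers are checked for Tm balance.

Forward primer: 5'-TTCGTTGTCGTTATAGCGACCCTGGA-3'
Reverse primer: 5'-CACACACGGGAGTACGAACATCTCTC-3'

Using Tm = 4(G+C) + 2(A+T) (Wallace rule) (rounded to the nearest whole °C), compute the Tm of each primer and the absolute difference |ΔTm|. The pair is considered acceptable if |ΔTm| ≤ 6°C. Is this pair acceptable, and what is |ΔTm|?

|ΔTm| = 2°C; the pair is acceptable.

Forward: A=4 T=9 G=7 C=6 → Tm = 2·13 + 4·13 = 78°C.
Reverse: A=8 T=4 G=5 C=9 → Tm = 2·12 + 4·14 = 80°C.
|ΔTm| = |78 − 80| = 2°C, ≤ 6°C.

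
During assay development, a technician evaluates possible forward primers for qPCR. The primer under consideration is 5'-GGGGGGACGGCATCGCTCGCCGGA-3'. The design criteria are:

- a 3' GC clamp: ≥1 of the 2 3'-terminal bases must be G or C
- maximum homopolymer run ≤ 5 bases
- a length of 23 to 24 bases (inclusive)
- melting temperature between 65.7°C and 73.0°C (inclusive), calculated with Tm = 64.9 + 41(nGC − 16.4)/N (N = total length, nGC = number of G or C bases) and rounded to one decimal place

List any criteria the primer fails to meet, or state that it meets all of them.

Base counts: A=3, T=2, G=12, C=7 (length 24).
GC clamp: 3' end GA has 1 G/C ✓
homopolymer run: longest run = 6, exceeds 5 ✗
length: length 24 ✓
Tm: Tm = 64.9 + 41·(19 − 16.4)/24 = 69.3°C ✓

Fails: homopolymer run.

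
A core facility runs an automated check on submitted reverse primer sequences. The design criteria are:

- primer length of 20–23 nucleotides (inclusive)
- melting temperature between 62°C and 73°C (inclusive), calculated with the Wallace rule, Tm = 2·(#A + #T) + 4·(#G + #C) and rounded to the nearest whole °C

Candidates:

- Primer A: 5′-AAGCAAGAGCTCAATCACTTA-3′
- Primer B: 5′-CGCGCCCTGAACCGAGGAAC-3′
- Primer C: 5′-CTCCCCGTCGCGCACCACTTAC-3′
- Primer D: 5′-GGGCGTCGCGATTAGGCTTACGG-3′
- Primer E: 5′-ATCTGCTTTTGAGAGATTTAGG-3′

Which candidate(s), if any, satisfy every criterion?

Primer B only.

Primer A (21 nt, A=9 T=4 G=3 C=5): length 21 ✓; Tm = 2·13 + 4·8 = 58°C, outside 62–73°C ✗ — fails.
Primer B (20 nt, A=5 T=1 G=6 C=8): length 20 ✓; Tm = 2·6 + 4·14 = 68°C ✓ — passes.
Primer C (22 nt, A=3 T=4 G=3 C=12): length 22 ✓; Tm = 2·7 + 4·15 = 74°C, outside 62–73°C ✗ — fails.
Primer D (23 nt, A=3 T=5 G=10 C=5): length 23 ✓; Tm = 2·8 + 4·15 = 76°C, outside 62–73°C ✗ — fails.
Primer E (22 nt, A=5 T=9 G=6 C=2): length 22 ✓; Tm = 2·14 + 4·8 = 60°C, outside 62–73°C ✗ — fails.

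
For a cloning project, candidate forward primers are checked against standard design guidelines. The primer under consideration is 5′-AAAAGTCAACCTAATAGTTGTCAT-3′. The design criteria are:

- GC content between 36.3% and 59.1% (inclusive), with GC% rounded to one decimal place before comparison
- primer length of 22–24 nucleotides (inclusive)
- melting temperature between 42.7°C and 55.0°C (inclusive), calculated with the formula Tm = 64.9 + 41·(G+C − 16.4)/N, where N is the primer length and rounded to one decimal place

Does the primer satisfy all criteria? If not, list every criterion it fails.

Base counts: A=10, T=7, G=3, C=4 (length 24).
GC content: GC 7/24 = 29.2%, outside 36.3–59.1% ✗
length: length 24 ✓
Tm: Tm = 64.9 + 41·(7 − 16.4)/24 = 48.8°C ✓

Fails: GC content.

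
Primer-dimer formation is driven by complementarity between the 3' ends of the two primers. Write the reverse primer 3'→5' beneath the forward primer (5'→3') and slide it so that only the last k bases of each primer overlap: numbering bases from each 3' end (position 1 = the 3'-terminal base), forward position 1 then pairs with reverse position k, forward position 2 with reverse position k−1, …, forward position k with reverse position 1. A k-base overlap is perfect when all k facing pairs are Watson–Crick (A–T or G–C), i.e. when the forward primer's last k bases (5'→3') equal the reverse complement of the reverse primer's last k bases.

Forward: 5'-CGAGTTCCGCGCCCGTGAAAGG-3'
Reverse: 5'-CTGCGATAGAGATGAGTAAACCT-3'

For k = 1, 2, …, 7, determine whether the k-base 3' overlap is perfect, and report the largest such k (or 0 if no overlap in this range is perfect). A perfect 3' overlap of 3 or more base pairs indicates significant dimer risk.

Longest perfect overlap: 3 complementary base pairs; significant dimer risk (threshold 3).

Last 7 bases (5'→3') — forward …TGAAAGG, reverse …TAAACCT.
Reverse complement of the reverse primer's last 7 bases: AGGTTTA; its first k bases are the reverse complement of the reverse primer's last k bases, so a perfect k-base overlap needs the forward primer's last k bases to equal them.
Comparing (forward last k vs required): k=1: G vs A ✗; k=2: GG vs AG ✗; k=3: AGG vs AGG ✓; k=4: AAGG vs AGGT ✗; k=5: AAAGG vs AGGTT ✗; k=6: GAAAGG vs AGGTTT ✗; k=7: TGAAAGG vs AGGTTTA ✗.
Only k = 3 is perfect, so the longest perfect 3' overlap is 3.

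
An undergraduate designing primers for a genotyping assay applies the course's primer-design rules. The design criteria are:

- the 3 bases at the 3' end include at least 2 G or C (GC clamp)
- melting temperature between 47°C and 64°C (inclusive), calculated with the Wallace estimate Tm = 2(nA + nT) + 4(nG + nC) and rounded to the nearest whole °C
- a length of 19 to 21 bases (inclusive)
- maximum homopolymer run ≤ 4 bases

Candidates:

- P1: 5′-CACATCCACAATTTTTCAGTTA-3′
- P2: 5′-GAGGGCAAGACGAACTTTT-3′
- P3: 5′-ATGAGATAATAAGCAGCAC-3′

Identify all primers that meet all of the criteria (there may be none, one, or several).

P3 only.

P1 (22 nt, A=7 T=8 G=1 C=6): 3' end TTA has 0 G/C, need ≥2 ✗; Tm = 2·15 + 4·7 = 58°C ✓; length 22, outside 19–21 ✗; longest run = 5, exceeds 4 ✗ — fails.
P2 (19 nt, A=6 T=4 G=6 C=3): 3' end TTT has 0 G/C, need ≥2 ✗; Tm = 2·10 + 4·9 = 56°C ✓; length 19 ✓; longest run = 4 ✓ — fails.
P3 (19 nt, A=9 T=3 G=4 C=3): 3' end CAC has 2 G/C ✓; Tm = 2·12 + 4·7 = 52°C ✓; length 19 ✓; longest run = 2 ✓ — passes.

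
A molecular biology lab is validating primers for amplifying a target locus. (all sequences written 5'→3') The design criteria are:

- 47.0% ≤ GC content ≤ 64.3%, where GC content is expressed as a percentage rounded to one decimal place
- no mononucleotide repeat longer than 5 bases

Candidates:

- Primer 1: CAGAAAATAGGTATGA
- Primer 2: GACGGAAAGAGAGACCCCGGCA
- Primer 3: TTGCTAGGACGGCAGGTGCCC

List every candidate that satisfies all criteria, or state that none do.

Primer 1 (16 nt, A=8 T=3 G=4 C=1): GC 5/16 = 31.3%, outside 47.0–64.3% ✗; longest run = 4 ✓ — fails.
Primer 2 (22 nt, A=8 T=0 G=8 C=6): GC 14/22 = 63.6% ✓; longest run = 4 ✓ — passes.
Primer 3 (21 nt, A=3 T=4 G=8 C=6): GC 14/21 = 66.7%, outside 47.0–64.3% ✗; longest run = 3 ✓ — fails.

Primer 2 only.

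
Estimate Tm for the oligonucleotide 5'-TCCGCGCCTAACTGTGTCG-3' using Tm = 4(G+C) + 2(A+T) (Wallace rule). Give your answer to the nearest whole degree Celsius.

Base counts: A=2, T=5, G=5, C=7 (length 19).
Tm = 2·(2+5) + 4·(5+7) = 2·7 + 4·12 = 14 + 48 = 62°C.

62°C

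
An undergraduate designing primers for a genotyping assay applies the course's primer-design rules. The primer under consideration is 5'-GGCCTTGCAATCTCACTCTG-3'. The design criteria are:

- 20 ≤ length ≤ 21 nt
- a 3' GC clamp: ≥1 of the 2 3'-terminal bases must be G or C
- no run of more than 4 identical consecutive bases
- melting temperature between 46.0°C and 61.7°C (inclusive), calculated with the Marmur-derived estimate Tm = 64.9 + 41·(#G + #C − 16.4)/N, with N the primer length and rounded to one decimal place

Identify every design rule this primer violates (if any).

Meets all criteria.

Base counts: A=3, T=6, G=4, C=7 (length 20).
length: length 20 ✓
GC clamp: 3' end TG has 1 G/C ✓
homopolymer run: longest run = 2 ✓
Tm: Tm = 64.9 + 41·(11 − 16.4)/20 = 53.8°C ✓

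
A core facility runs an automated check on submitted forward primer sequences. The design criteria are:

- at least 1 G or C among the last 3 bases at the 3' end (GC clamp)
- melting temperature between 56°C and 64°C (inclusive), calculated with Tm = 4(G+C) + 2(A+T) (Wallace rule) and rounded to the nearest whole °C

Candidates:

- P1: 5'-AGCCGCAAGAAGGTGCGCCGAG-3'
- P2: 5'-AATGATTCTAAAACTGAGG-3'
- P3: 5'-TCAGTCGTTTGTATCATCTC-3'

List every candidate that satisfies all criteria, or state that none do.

P3 only.

P1 (22 nt, A=6 T=1 G=9 C=6): 3' end GAG has 2 G/C ✓; Tm = 2·7 + 4·15 = 74°C, outside 56–64°C ✗ — fails.
P2 (19 nt, A=8 T=5 G=4 C=2): 3' end AGG has 2 G/C ✓; Tm = 2·13 + 4·6 = 50°C, outside 56–64°C ✗ — fails.
P3 (20 nt, A=3 T=9 G=3 C=5): 3' end CTC has 2 G/C ✓; Tm = 2·12 + 4·8 = 56°C ✓ — passes.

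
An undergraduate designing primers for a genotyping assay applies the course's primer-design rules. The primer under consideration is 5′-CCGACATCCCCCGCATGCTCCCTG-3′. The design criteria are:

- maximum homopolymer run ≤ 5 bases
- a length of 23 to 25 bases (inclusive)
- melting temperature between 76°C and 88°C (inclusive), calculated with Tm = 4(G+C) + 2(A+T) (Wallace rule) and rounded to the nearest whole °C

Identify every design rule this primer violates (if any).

Base counts: A=3, T=4, G=4, C=13 (length 24).
homopolymer run: longest run = 5 ✓
length: length 24 ✓
Tm: Tm = 2·7 + 4·17 = 82°C ✓

Meets all criteria.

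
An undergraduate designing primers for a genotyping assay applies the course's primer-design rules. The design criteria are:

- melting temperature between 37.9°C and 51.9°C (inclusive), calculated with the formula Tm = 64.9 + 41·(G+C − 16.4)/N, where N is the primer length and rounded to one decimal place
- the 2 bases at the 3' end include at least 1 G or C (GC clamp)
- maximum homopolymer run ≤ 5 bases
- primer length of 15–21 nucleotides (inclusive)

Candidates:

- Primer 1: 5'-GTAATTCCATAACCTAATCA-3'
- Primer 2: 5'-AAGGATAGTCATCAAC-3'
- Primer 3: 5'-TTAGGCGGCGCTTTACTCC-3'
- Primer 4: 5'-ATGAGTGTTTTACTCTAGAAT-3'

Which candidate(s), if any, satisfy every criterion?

Primer 1 (20 nt, A=8 T=6 G=1 C=5): Tm = 64.9 + 41·(6 − 16.4)/20 = 43.6°C ✓; 3' end CA has 1 G/C ✓; longest run = 2 ✓; length 20 ✓ — passes.
Primer 2 (16 nt, A=7 T=3 G=3 C=3): Tm = 64.9 + 41·(6 − 16.4)/16 = 38.3°C ✓; 3' end AC has 1 G/C ✓; longest run = 2 ✓; length 16 ✓ — passes.
Primer 3 (19 nt, A=2 T=6 G=5 C=6): Tm = 64.9 + 41·(11 − 16.4)/19 = 53.2°C, outside 37.9–51.9°C ✗; 3' end CC has 2 G/C ✓; longest run = 3 ✓; length 19 ✓ — fails.
Primer 4 (21 nt, A=6 T=9 G=4 C=2): Tm = 64.9 + 41·(6 − 16.4)/21 = 44.6°C ✓; 3' end AT has 0 G/C, need ≥1 ✗; longest run = 4 ✓; length 21 ✓ — fails.

Primer 1 and Primer 2.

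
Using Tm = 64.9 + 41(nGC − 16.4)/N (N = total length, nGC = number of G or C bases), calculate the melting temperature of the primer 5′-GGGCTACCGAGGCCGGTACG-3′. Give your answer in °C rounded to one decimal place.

Base counts: A=3, T=2, G=9, C=6; G+C = 15, N = 20.
Tm = 64.9 + 41·(15 − 16.4)/20 = 64.9 + -57.40/20 = 62.0°C.

62.0°C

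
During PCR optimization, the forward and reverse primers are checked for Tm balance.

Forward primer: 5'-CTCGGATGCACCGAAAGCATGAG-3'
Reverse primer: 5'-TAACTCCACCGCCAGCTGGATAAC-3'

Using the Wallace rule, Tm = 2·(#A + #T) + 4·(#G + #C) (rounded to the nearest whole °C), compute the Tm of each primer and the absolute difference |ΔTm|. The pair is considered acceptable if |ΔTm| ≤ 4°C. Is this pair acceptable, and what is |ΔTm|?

|ΔTm| = 2°C; the pair is acceptable.

Forward: A=7 T=3 G=7 C=6 → Tm = 2·10 + 4·13 = 72°C.
Reverse: A=7 T=4 G=4 C=9 → Tm = 2·11 + 4·13 = 74°C.
|ΔTm| = |72 − 74| = 2°C, ≤ 4°C.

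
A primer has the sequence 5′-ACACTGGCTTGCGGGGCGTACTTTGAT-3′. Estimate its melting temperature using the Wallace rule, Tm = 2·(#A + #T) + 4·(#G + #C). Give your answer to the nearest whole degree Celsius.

84°C

Base counts: A=4, T=8, G=9, C=6 (length 27).
Tm = 2·(4+8) + 4·(9+6) = 2·12 + 4·15 = 24 + 60 = 84°C.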